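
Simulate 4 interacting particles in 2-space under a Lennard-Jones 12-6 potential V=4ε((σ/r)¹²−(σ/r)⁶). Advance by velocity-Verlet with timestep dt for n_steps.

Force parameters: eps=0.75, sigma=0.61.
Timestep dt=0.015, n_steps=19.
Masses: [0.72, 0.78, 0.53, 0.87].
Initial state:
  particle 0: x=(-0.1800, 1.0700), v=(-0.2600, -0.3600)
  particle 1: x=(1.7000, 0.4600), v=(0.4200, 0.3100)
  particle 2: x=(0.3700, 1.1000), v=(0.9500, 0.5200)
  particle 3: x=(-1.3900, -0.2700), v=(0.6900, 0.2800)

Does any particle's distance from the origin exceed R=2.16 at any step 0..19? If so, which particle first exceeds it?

step 0: x0=(-0.1800, 1.0700) x1=(1.7000, 0.4600) x2=(0.3700, 1.1000) x3=(-1.3900, -0.2700)
step 1: x0=(-0.2092, 1.0632) x1=(1.7063, 0.4647) x2=(0.4186, 1.1097) x3=(-1.3796, -0.2658)
step 2: x0=(-0.2432, 1.0561) x1=(1.7126, 0.4693) x2=(0.4738, 1.1198) x3=(-1.3693, -0.2616)
step 3: x0=(-0.2765, 1.0490) x1=(1.7188, 0.4740) x2=(0.5281, 1.1298) x3=(-1.3589, -0.2574)
step 4: x0=(-0.3090, 1.0420) x1=(1.7250, 0.4787) x2=(0.5812, 1.1397) x3=(-1.3486, -0.2532)
step 5: x0=(-0.3410, 1.0350) x1=(1.7312, 0.4834) x2=(0.6338, 1.1495) x3=(-1.3382, -0.2489)
step 6: x0=(-0.3727, 1.0281) x1=(1.7374, 0.4881) x2=(0.6860, 1.1593) x3=(-1.3278, -0.2447)
step 7: x0=(-0.4042, 1.0212) x1=(1.7435, 0.4929) x2=(0.7380, 1.1689) x3=(-1.3174, -0.2405)
step 8: x0=(-0.4357, 1.0142) x1=(1.7495, 0.4977) x2=(0.7900, 1.1785) x3=(-1.3071, -0.2362)
step 9: x0=(-0.4670, 1.0073) x1=(1.7555, 0.5025) x2=(0.8420, 1.1879) x3=(-1.2967, -0.2320)
step 10: x0=(-0.4984, 1.0004) x1=(1.7614, 0.5075) x2=(0.8941, 1.1973) x3=(-1.2863, -0.2277)
step 11: x0=(-0.5297, 0.9934) x1=(1.7671, 0.5124) x2=(0.9463, 1.2066) x3=(-1.2759, -0.2234)
step 12: x0=(-0.5611, 0.9865) x1=(1.7728, 0.5175) x2=(0.9986, 1.2157) x3=(-1.2654, -0.2191)
step 13: x0=(-0.5924, 0.9795) x1=(1.7784, 0.5227) x2=(1.0511, 1.2247) x3=(-1.2550, -0.2148)
step 14: x0=(-0.6237, 0.9725) x1=(1.7837, 0.5281) x2=(1.1038, 1.2334) x3=(-1.2446, -0.2105)
step 15: x0=(-0.6551, 0.9654) x1=(1.7889, 0.5337) x2=(1.1568, 1.2418) x3=(-1.2341, -0.2061)
step 16: x0=(-0.6865, 0.9584) x1=(1.7939, 0.5395) x2=(1.2101, 1.2499) x3=(-1.2236, -0.2017)
step 17: x0=(-0.7178, 0.9512) x1=(1.7986, 0.5456) x2=(1.2638, 1.2575) x3=(-1.2131, -0.1973)
step 18: x0=(-0.7492, 0.9440) x1=(1.8030, 0.5521) x2=(1.3179, 1.2645) x3=(-1.2026, -0.1928)
step 19: x0=(-0.7807, 0.9368) x1=(1.8071, 0.5591) x2=(1.3725, 1.2708) x3=(-1.1921, -0.1883)

no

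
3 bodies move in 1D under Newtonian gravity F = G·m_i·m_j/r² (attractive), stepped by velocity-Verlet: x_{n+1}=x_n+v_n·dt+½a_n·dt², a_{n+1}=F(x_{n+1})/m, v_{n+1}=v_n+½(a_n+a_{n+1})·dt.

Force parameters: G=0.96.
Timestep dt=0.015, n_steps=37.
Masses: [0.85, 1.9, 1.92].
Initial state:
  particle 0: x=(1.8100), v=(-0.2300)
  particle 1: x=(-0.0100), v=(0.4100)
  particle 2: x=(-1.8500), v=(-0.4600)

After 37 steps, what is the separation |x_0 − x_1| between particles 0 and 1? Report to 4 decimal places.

step 0: x0=(1.8100) x1=(-0.0100) x2=(-1.8500)
step 1: x0=(1.8065) x1=(-0.0039) x2=(-1.8568)
step 2: x0=(1.8028) x1=(0.0022) x2=(-1.8635)
step 3: x0=(1.7989) x1=(0.0082) x2=(-1.8701)
step 4: x0=(1.7949) x1=(0.0141) x2=(-1.8765)
step 5: x0=(1.7908) x1=(0.0200) x2=(-1.8828)
step 6: x0=(1.7865) x1=(0.0258) x2=(-1.8890)
step 7: x0=(1.7820) x1=(0.0315) x2=(-1.8951)
step 8: x0=(1.7773) x1=(0.0372) x2=(-1.9010)
step 9: x0=(1.7725) x1=(0.0429) x2=(-1.9068)
step 10: x0=(1.7675) x1=(0.0485) x2=(-1.9125)
step 11: x0=(1.7624) x1=(0.0541) x2=(-1.9181)
step 12: x0=(1.7571) x1=(0.0596) x2=(-1.9235)
step 13: x0=(1.7516) x1=(0.0651) x2=(-1.9289)
step 14: x0=(1.7459) x1=(0.0705) x2=(-1.9341)
step 15: x0=(1.7400) x1=(0.0759) x2=(-1.9392)
step 16: x0=(1.7340) x1=(0.0813) x2=(-1.9442)
step 17: x0=(1.7278) x1=(0.0866) x2=(-1.9490)
step 18: x0=(1.7214) x1=(0.0919) x2=(-1.9538)
step 19: x0=(1.7148) x1=(0.0972) x2=(-1.9584)
step 20: x0=(1.7081) x1=(0.1024) x2=(-1.9630)
step 21: x0=(1.7011) x1=(0.1077) x2=(-1.9674)
step 22: x0=(1.6940) x1=(0.1129) x2=(-1.9717)
step 23: x0=(1.6866) x1=(0.1180) x2=(-1.9759)
step 24: x0=(1.6791) x1=(0.1232) x2=(-1.9800)
step 25: x0=(1.6713) x1=(0.1283) x2=(-1.9840)
step 26: x0=(1.6634) x1=(0.1334) x2=(-1.9879)
step 27: x0=(1.6553) x1=(0.1385) x2=(-1.9917)
step 28: x0=(1.6469) x1=(0.1436) x2=(-1.9954)
step 29: x0=(1.6383) x1=(0.1487) x2=(-1.9989)
step 30: x0=(1.6295) x1=(0.1538) x2=(-2.0024)
step 31: x0=(1.6205) x1=(0.1589) x2=(-2.0058)
step 32: x0=(1.6113) x1=(0.1639) x2=(-2.0091)
step 33: x0=(1.6018) x1=(0.1690) x2=(-2.0122)
step 34: x0=(1.5921) x1=(0.1741) x2=(-2.0153)
step 35: x0=(1.5822) x1=(0.1791) x2=(-2.0183)
step 36: x0=(1.5720) x1=(0.1842) x2=(-2.0211)
step 37: x0=(1.5616) x1=(0.1893) x2=(-2.0239)

1.3723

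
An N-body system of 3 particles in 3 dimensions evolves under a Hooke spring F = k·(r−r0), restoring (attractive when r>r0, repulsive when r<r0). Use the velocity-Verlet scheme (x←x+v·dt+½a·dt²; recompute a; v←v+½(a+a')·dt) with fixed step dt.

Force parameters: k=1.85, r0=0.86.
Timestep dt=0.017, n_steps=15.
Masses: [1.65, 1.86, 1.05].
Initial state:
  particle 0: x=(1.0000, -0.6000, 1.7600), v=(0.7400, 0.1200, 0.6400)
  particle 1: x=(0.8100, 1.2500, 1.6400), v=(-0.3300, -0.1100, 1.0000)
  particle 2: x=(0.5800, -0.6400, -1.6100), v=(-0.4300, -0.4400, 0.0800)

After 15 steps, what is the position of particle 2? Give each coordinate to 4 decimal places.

step 0: x0=(1.0000, -0.6000, 1.7600) x1=(0.8100, 1.2500, 1.6400) x2=(0.5800, -0.6400, -1.6100)
step 1: x0=(1.0125, -0.5978, 1.7705) x1=(0.8044, 1.2478, 1.6566) x2=(0.5728, -0.6471, -1.6074)
step 2: x0=(1.0249, -0.5953, 1.7801) x1=(0.7987, 1.2448, 1.6726) x2=(0.5659, -0.6534, -1.6022)
step 3: x0=(1.0371, -0.5925, 1.7889) x1=(0.7931, 1.2412, 1.6878) x2=(0.5592, -0.6590, -1.5944)
step 4: x0=(1.0492, -0.5894, 1.7968) x1=(0.7874, 1.2369, 1.7023) x2=(0.5528, -0.6638, -1.5840)
step 5: x0=(1.0611, -0.5860, 1.8039) x1=(0.7817, 1.2318, 1.7161) x2=(0.5467, -0.6678, -1.5710)
step 6: x0=(1.0728, -0.5823, 1.8102) x1=(0.7760, 1.2261, 1.7292) x2=(0.5409, -0.6711, -1.5555)
step 7: x0=(1.0843, -0.5783, 1.8157) x1=(0.7703, 1.2196, 1.7416) x2=(0.5354, -0.6735, -1.5374)
step 8: x0=(1.0957, -0.5740, 1.8203) x1=(0.7646, 1.2125, 1.7532) x2=(0.5302, -0.6752, -1.5167)
step 9: x0=(1.1068, -0.5694, 1.8241) x1=(0.7589, 1.2047, 1.7642) x2=(0.5253, -0.6761, -1.4935)
step 10: x0=(1.1178, -0.5646, 1.8271) x1=(0.7532, 1.1962, 1.7744) x2=(0.5207, -0.6762, -1.4677)
step 11: x0=(1.1286, -0.5595, 1.8293) x1=(0.7475, 1.1870, 1.7839) x2=(0.5164, -0.6755, -1.4394)
step 12: x0=(1.1391, -0.5541, 1.8307) x1=(0.7418, 1.1771, 1.7927) x2=(0.5124, -0.6741, -1.4087)
step 13: x0=(1.1494, -0.5485, 1.8313) x1=(0.7361, 1.1666, 1.8008) x2=(0.5088, -0.6719, -1.3754)
step 14: x0=(1.1595, -0.5426, 1.8311) x1=(0.7305, 1.1554, 1.8082) x2=(0.5055, -0.6689, -1.3397)
step 15: x0=(1.1694, -0.5364, 1.8302) x1=(0.7248, 1.1436, 1.8149) x2=(0.5025, -0.6652, -1.3016)

(0.5025, -0.6652, -1.3016)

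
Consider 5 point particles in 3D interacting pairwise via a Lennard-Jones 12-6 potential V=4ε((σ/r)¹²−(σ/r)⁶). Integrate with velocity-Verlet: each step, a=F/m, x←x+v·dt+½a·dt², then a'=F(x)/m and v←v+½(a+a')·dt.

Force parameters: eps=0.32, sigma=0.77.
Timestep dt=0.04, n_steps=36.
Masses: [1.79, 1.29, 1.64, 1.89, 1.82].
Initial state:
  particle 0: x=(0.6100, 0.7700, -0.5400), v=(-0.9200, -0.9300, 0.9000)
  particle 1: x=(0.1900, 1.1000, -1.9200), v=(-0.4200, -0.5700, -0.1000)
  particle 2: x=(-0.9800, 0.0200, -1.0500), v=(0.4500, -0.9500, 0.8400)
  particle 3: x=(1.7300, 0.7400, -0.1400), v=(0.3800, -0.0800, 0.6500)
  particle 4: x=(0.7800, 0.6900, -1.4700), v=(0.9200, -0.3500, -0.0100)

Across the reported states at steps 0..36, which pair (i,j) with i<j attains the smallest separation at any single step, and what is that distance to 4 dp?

step 0: x0=(0.6100, 0.7700, -0.5400) x1=(0.1900, 1.1000, -1.9200) x2=(-0.9800, 0.0200, -1.0500) x3=(1.7300, 0.7400, -0.1400) x4=(0.7800, 0.6900, -1.4700)
step 1: x0=(0.5734, 0.7328, -0.5044) x1=(0.1729, 1.0774, -1.9241) x2=(-0.9620, -0.0180, -1.0164) x3=(1.7450, 0.7368, -0.1141) x4=(0.8169, 0.6759, -1.4698)
step 2: x0=(0.5373, 0.6955, -0.4696) x1=(0.1563, 1.0544, -1.9279) x2=(-0.9439, -0.0559, -0.9828) x3=(1.7598, 0.7336, -0.0883) x4=(0.8533, 0.6620, -1.4690)
step 3: x0=(0.5015, 0.6582, -0.4355) x1=(0.1406, 1.0309, -1.9309) x2=(-0.9258, -0.0939, -0.9492) x3=(1.7743, 0.7304, -0.0626) x4=(0.8890, 0.6485, -1.4679)
step 4: x0=(0.4661, 0.6209, -0.4019) x1=(0.1258, 1.0069, -1.9333) x2=(-0.9076, -0.1318, -0.9157) x3=(1.7886, 0.7272, -0.0370) x4=(0.9237, 0.6354, -1.4667)
step 5: x0=(0.4310, 0.5836, -0.3688) x1=(0.1120, 0.9825, -1.9350) x2=(-0.8893, -0.1696, -0.8821) x3=(1.8028, 0.7240, -0.0114) x4=(0.9576, 0.6226, -1.4654)
step 6: x0=(0.3960, 0.5464, -0.3359) x1=(0.0990, 0.9576, -1.9362) x2=(-0.8710, -0.2074, -0.8485) x3=(1.8168, 0.7207, 0.0141) x4=(0.9909, 0.6100, -1.4642)
step 7: x0=(0.3612, 0.5091, -0.3033) x1=(0.0867, 0.9324, -1.9369) x2=(-0.8527, -0.2452, -0.8149) x3=(1.8308, 0.7175, 0.0395) x4=(1.0234, 0.5976, -1.4630)
step 8: x0=(0.3265, 0.4718, -0.2709) x1=(0.0751, 0.9070, -1.9372) x2=(-0.8342, -0.2829, -0.7813) x3=(1.8446, 0.7142, 0.0649) x4=(1.0555, 0.5853, -1.4618)
step 9: x0=(0.2918, 0.4345, -0.2386) x1=(0.0641, 0.8813, -1.9372) x2=(-0.8156, -0.3205, -0.7477) x3=(1.8584, 0.7109, 0.0903) x4=(1.0871, 0.5732, -1.4608)
step 10: x0=(0.2571, 0.3972, -0.2065) x1=(0.0536, 0.8555, -1.9370) x2=(-0.7970, -0.3581, -0.7140) x3=(1.8722, 0.7076, 0.1156) x4=(1.1182, 0.5612, -1.4598)
step 11: x0=(0.2224, 0.3598, -0.1745) x1=(0.0435, 0.8295, -1.9365) x2=(-0.7782, -0.3955, -0.6803) x3=(1.8859, 0.7043, 0.1409) x4=(1.1491, 0.5492, -1.4588)
step 12: x0=(0.1876, 0.3224, -0.1426) x1=(0.0337, 0.8035, -1.9358) x2=(-0.7593, -0.4329, -0.6465) x3=(1.8995, 0.7010, 0.1662) x4=(1.1797, 0.5373, -1.4579)
step 13: x0=(0.1528, 0.2848, -0.1108) x1=(0.0242, 0.7773, -1.9349) x2=(-0.7402, -0.4701, -0.6127) x3=(1.9131, 0.6977, 0.1914) x4=(1.2101, 0.5255, -1.4570)
step 14: x0=(0.1178, 0.2471, -0.0791) x1=(0.0150, 0.7511, -1.9339) x2=(-0.7209, -0.5072, -0.5788) x3=(1.9267, 0.6944, 0.2166) x4=(1.2402, 0.5136, -1.4561)
step 15: x0=(0.0826, 0.2093, -0.0476) x1=(0.0060, 0.7248, -1.9328) x2=(-0.7014, -0.5441, -0.5448) x3=(1.9403, 0.6911, 0.2418) x4=(1.2702, 0.5018, -1.4553)
step 16: x0=(0.0473, 0.1712, -0.0163) x1=(-0.0029, 0.6984, -1.9315) x2=(-0.6816, -0.5807, -0.5106) x3=(1.9538, 0.6877, 0.2670) x4=(1.3001, 0.4901, -1.4545)
step 17: x0=(0.0116, 0.1329, 0.0148) x1=(-0.0115, 0.6721, -1.9302) x2=(-0.6616, -0.6170, -0.4762) x3=(1.9674, 0.6844, 0.2921) x4=(1.3298, 0.4783, -1.4536)
step 18: x0=(-0.0243, 0.0942, 0.0457) x1=(-0.0201, 0.6457, -1.9289) x2=(-0.6412, -0.6529, -0.4416) x3=(1.9809, 0.6811, 0.3173) x4=(1.3595, 0.4666, -1.4528)
step 19: x0=(-0.0605, 0.0552, 0.0763) x1=(-0.0285, 0.6192, -1.9274) x2=(-0.6204, -0.6883, -0.4067) x3=(1.9944, 0.6777, 0.3424) x4=(1.3890, 0.4549, -1.4521)
step 20: x0=(-0.0971, 0.0156, 0.1066) x1=(-0.0368, 0.5928, -1.9259) x2=(-0.5992, -0.7233, -0.3714) x3=(2.0079, 0.6744, 0.3675) x4=(1.4185, 0.4432, -1.4513)
step 21: x0=(-0.1341, -0.0245, 0.1365) x1=(-0.0450, 0.5663, -1.9244) x2=(-0.5775, -0.7575, -0.3358) x3=(2.0214, 0.6710, 0.3926) x4=(1.4479, 0.4314, -1.4505)
step 22: x0=(-0.1714, -0.0653, 0.1659) x1=(-0.0532, 0.5398, -1.9228) x2=(-0.5555, -0.7911, -0.2997) x3=(2.0348, 0.6677, 0.4177) x4=(1.4773, 0.4197, -1.4497)
step 23: x0=(-0.2092, -0.1068, 0.1950) x1=(-0.0612, 0.5133, -1.9212) x2=(-0.5330, -0.8239, -0.2631) x3=(2.0483, 0.6643, 0.4427) x4=(1.5066, 0.4080, -1.4489)
step 24: x0=(-0.2472, -0.1489, 0.2236) x1=(-0.0693, 0.4868, -1.9195) x2=(-0.5102, -0.8560, -0.2261) x3=(2.0618, 0.6609, 0.4678) x4=(1.5359, 0.3963, -1.4481)
step 25: x0=(-0.2852, -0.1912, 0.2520) x1=(-0.0772, 0.4602, -1.9178) x2=(-0.4874, -0.8879, -0.1890) x3=(2.0752, 0.6576, 0.4928) x4=(1.5651, 0.3846, -1.4474)
step 26: x0=(-0.3232, -0.2330, 0.2808) x1=(-0.0852, 0.4337, -1.9161) x2=(-0.4646, -0.9202, -0.1521) x3=(2.0887, 0.6542, 0.5179) x4=(1.5943, 0.3729, -1.4466)
step 27: x0=(-0.3608, -0.2734, 0.3104) x1=(-0.0931, 0.4072, -1.9144) x2=(-0.4422, -0.9542, -0.1163) x3=(2.1021, 0.6509, 0.5429) x4=(1.6235, 0.3612, -1.4458)
step 28: x0=(-0.3981, -0.3111, 0.3418) x1=(-0.1009, 0.3806, -1.9127) x2=(-0.4202, -0.9911, -0.0823) x3=(2.1155, 0.6475, 0.5679) x4=(1.6526, 0.3495, -1.4450)
step 29: x0=(-0.4353, -0.3455, 0.3752) x1=(-0.1088, 0.3541, -1.9109) x2=(-0.3983, -1.0315, -0.0506) x3=(2.1290, 0.6441, 0.5929) x4=(1.6817, 0.3379, -1.4442)
step 30: x0=(-0.4727, -0.3772, 0.4102) x1=(-0.1166, 0.3275, -1.9091) x2=(-0.3762, -1.0749, -0.0207) x3=(2.1424, 0.6407, 0.6179) x4=(1.7109, 0.3262, -1.4434)
step 31: x0=(-0.5102, -0.4075, 0.4461) x1=(-0.1244, 0.3010, -1.9073) x2=(-0.3539, -1.1199, 0.0083) x3=(2.1558, 0.6374, 0.6429) x4=(1.7400, 0.3145, -1.4426)
step 32: x0=(-0.5478, -0.4374, 0.4823) x1=(-0.1322, 0.2744, -1.9055) x2=(-0.3315, -1.1652, 0.0370) x3=(2.1693, 0.6340, 0.6679) x4=(1.7690, 0.3028, -1.4418)
step 33: x0=(-0.5854, -0.4676, 0.5182) x1=(-0.1399, 0.2478, -1.9037) x2=(-0.3091, -1.2103, 0.0659) x3=(2.1827, 0.6306, 0.6929) x4=(1.7981, 0.2911, -1.4410)
step 34: x0=(-0.6227, -0.4984, 0.5538) x1=(-0.1477, 0.2213, -1.9019) x2=(-0.2871, -1.2546, 0.0952) x3=(2.1961, 0.6272, 0.7178) x4=(1.8272, 0.2794, -1.4401)
step 35: x0=(-0.6597, -0.5299, 0.5890) x1=(-0.1554, 0.1947, -1.9000) x2=(-0.2654, -1.2982, 0.1249) x3=(2.2095, 0.6239, 0.7428) x4=(1.8562, 0.2677, -1.4393)
step 36: x0=(-0.6963, -0.5621, 0.6238) x1=(-0.1631, 0.1681, -1.8982) x2=(-0.2440, -1.3410, 0.1551) x3=(2.2230, 0.6205, 0.7678) x4=(1.8853, 0.2560, -1.4385)

pair (0,2), distance 0.8017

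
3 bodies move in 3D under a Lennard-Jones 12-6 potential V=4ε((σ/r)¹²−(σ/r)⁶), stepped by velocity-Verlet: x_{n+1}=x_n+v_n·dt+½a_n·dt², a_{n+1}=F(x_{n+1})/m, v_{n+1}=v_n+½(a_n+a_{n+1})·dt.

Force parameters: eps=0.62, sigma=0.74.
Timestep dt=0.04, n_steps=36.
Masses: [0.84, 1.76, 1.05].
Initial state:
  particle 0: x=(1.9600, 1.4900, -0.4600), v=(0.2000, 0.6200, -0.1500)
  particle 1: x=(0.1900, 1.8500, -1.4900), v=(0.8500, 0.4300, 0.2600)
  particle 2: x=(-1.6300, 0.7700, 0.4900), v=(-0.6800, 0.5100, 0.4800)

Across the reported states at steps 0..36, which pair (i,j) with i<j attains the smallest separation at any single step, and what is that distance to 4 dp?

step 0: x0=(1.9600, 1.4900, -0.4600) x1=(0.1900, 1.8500, -1.4900) x2=(-1.6300, 0.7700, 0.4900)
step 1: x0=(1.9680, 1.5148, -0.4660) x1=(0.2240, 1.8672, -1.4796) x2=(-1.6572, 0.7904, 0.5092)
step 2: x0=(1.9759, 1.5396, -0.4720) x1=(0.2580, 1.8844, -1.4692) x2=(-1.6844, 0.8108, 0.5284)
step 3: x0=(1.9839, 1.5644, -0.4781) x1=(0.2921, 1.9016, -1.4588) x2=(-1.7116, 0.8312, 0.5476)
step 4: x0=(1.9918, 1.5892, -0.4841) x1=(0.3261, 1.9188, -1.4483) x2=(-1.7388, 0.8516, 0.5668)
step 5: x0=(1.9996, 1.6141, -0.4902) x1=(0.3602, 1.9360, -1.4379) x2=(-1.7660, 0.8720, 0.5860)
step 6: x0=(2.0075, 1.6389, -0.4963) x1=(0.3942, 1.9531, -1.4274) x2=(-1.7932, 0.8924, 0.6052)
step 7: x0=(2.0152, 1.6637, -0.5024) x1=(0.4283, 1.9703, -1.4170) x2=(-1.8204, 0.9128, 0.6244)
step 8: x0=(2.0230, 1.6886, -0.5086) x1=(0.4625, 1.9875, -1.4065) x2=(-1.8476, 0.9332, 0.6436)
step 9: x0=(2.0306, 1.7135, -0.5148) x1=(0.4966, 2.0047, -1.3960) x2=(-1.8747, 0.9536, 0.6628)
step 10: x0=(2.0382, 1.7383, -0.5210) x1=(0.5308, 2.0218, -1.3855) x2=(-1.9019, 0.9740, 0.6819)
step 11: x0=(2.0457, 1.7632, -0.5273) x1=(0.5650, 2.0390, -1.3749) x2=(-1.9291, 0.9944, 0.7011)
step 12: x0=(2.0532, 1.7881, -0.5336) x1=(0.5993, 2.0561, -1.3644) x2=(-1.9563, 1.0148, 0.7203)
step 13: x0=(2.0605, 1.8131, -0.5400) x1=(0.6336, 2.0733, -1.3538) x2=(-1.9835, 1.0352, 0.7395)
step 14: x0=(2.0678, 1.8380, -0.5464) x1=(0.6680, 2.0904, -1.3432) x2=(-2.0107, 1.0557, 0.7587)
step 15: x0=(2.0748, 1.8630, -0.5529) x1=(0.7024, 2.1075, -1.3325) x2=(-2.0379, 1.0761, 0.7779)
step 16: x0=(2.0818, 1.8880, -0.5595) x1=(0.7369, 2.1246, -1.3218) x2=(-2.0651, 1.0965, 0.7971)
step 17: x0=(2.0886, 1.9130, -0.5662) x1=(0.7714, 2.1417, -1.3111) x2=(-2.0922, 1.1169, 0.8163)
step 18: x0=(2.0952, 1.9381, -0.5730) x1=(0.8061, 2.1588, -1.3003) x2=(-2.1194, 1.1373, 0.8355)
step 19: x0=(2.1015, 1.9632, -0.5800) x1=(0.8409, 2.1758, -1.2895) x2=(-2.1466, 1.1577, 0.8546)
step 20: x0=(2.1076, 1.9883, -0.5871) x1=(0.8758, 2.1928, -1.2785) x2=(-2.1738, 1.1781, 0.8738)
step 21: x0=(2.1133, 2.0135, -0.5943) x1=(0.9109, 2.2098, -1.2675) x2=(-2.2010, 1.1985, 0.8930)
step 22: x0=(2.1187, 2.0388, -0.6018) x1=(0.9461, 2.2268, -1.2564) x2=(-2.2282, 1.2189, 0.9122)
step 23: x0=(2.1237, 2.0641, -0.6096) x1=(0.9816, 2.2438, -1.2452) x2=(-2.2553, 1.2393, 0.9314)
step 24: x0=(2.1280, 2.0895, -0.6176) x1=(1.0173, 2.2607, -1.2338) x2=(-2.2825, 1.2597, 0.9506)
step 25: x0=(2.1318, 2.1150, -0.6260) x1=(1.0533, 2.2775, -1.2222) x2=(-2.3097, 1.2801, 0.9698)
step 26: x0=(2.1347, 2.1407, -0.6348) x1=(1.0897, 2.2943, -1.2105) x2=(-2.3369, 1.3005, 0.9890)
step 27: x0=(2.1366, 2.1665, -0.6442) x1=(1.1266, 2.3110, -1.1984) x2=(-2.3641, 1.3209, 1.0081)
step 28: x0=(2.1373, 2.1924, -0.6543) x1=(1.1641, 2.3277, -1.1861) x2=(-2.3913, 1.3413, 1.0273)
step 29: x0=(2.1365, 2.2186, -0.6652) x1=(1.2023, 2.3442, -1.1733) x2=(-2.4184, 1.3618, 1.0465)
step 30: x0=(2.1337, 2.2450, -0.6772) x1=(1.2414, 2.3606, -1.1601) x2=(-2.4456, 1.3822, 1.0657)
step 31: x0=(2.1283, 2.2718, -0.6905) x1=(1.2818, 2.3769, -1.1462) x2=(-2.4728, 1.4026, 1.0849)
step 32: x0=(2.1199, 2.2990, -0.7055) x1=(1.3236, 2.3930, -1.1315) x2=(-2.5000, 1.4230, 1.1041)
step 33: x0=(2.1082, 2.3265, -0.7223) x1=(1.3670, 2.4089, -1.1159) x2=(-2.5272, 1.4434, 1.1233)
step 34: x0=(2.0953, 2.3542, -0.7397) x1=(1.4110, 2.4247, -1.1001) x2=(-2.5543, 1.4638, 1.1424)
step 35: x0=(2.0944, 2.3806, -0.7508) x1=(1.4492, 2.4411, -1.0872) x2=(-2.5815, 1.4842, 1.1616)
step 36: x0=(2.1368, 2.4030, -0.7393) x1=(1.4668, 2.4594, -1.0852) x2=(-2.6087, 1.5046, 1.1808)

pair (0,1), distance 0.7301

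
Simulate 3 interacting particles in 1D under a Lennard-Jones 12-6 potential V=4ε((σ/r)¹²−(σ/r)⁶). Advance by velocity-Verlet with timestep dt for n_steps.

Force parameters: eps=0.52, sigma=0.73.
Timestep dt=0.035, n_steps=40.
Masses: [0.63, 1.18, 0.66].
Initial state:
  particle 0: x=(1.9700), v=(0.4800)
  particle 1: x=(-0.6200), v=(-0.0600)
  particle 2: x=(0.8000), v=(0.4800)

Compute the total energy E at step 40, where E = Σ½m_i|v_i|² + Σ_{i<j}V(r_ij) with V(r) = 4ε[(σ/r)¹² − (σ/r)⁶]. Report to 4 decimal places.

step 0: x0=(1.9700) x1=(-0.6200) x2=(0.8000)
step 1: x0=(1.9863) x1=(-0.6220) x2=(0.8172)
step 2: x0=(2.0014) x1=(-0.6239) x2=(0.8351)
step 3: x0=(2.0155) x1=(-0.6256) x2=(0.8539)
step 4: x0=(2.0284) x1=(-0.6272) x2=(0.8735)
step 5: x0=(2.0402) x1=(-0.6287) x2=(0.8940)
step 6: x0=(2.0507) x1=(-0.6301) x2=(0.9155)
step 7: x0=(2.0599) x1=(-0.6314) x2=(0.9381)
step 8: x0=(2.0678) x1=(-0.6326) x2=(0.9619)
step 9: x0=(2.0741) x1=(-0.6337) x2=(0.9869)
step 10: x0=(2.0787) x1=(-0.6348) x2=(1.0135)
step 11: x0=(2.0815) x1=(-0.6358) x2=(1.0418)
step 12: x0=(2.0821) x1=(-0.6368) x2=(1.0719)
step 13: x0=(2.0803) x1=(-0.6377) x2=(1.1044)
step 14: x0=(2.0757) x1=(-0.6386) x2=(1.1394)
step 15: x0=(2.0678) x1=(-0.6394) x2=(1.1775)
step 16: x0=(2.0567) x1=(-0.6402) x2=(1.2186)
step 17: x0=(2.0440) x1=(-0.6410) x2=(1.2612)
step 18: x0=(2.0377) x1=(-0.6417) x2=(1.2976)
step 19: x0=(2.0569) x1=(-0.6424) x2=(1.3097)
step 20: x0=(2.0969) x1=(-0.6431) x2=(1.3018)
step 21: x0=(2.1406) x1=(-0.6438) x2=(1.2905)
step 22: x0=(2.1820) x1=(-0.6445) x2=(1.2812)
step 23: x0=(2.2201) x1=(-0.6451) x2=(1.2751)
step 24: x0=(2.2551) x1=(-0.6458) x2=(1.2719)
step 25: x0=(2.2873) x1=(-0.6464) x2=(1.2713)
step 26: x0=(2.3171) x1=(-0.6469) x2=(1.2730)
step 27: x0=(2.3449) x1=(-0.6475) x2=(1.2766)
step 28: x0=(2.3708) x1=(-0.6480) x2=(1.2819)
step 29: x0=(2.3950) x1=(-0.6486) x2=(1.2887)
step 30: x0=(2.4177) x1=(-0.6490) x2=(1.2970)
step 31: x0=(2.4391) x1=(-0.6495) x2=(1.3066)
step 32: x0=(2.4591) x1=(-0.6500) x2=(1.3174)
step 33: x0=(2.4778) x1=(-0.6504) x2=(1.3294)
step 34: x0=(2.4954) x1=(-0.6509) x2=(1.3425)
step 35: x0=(2.5117) x1=(-0.6513) x2=(1.3567)
step 36: x0=(2.5269) x1=(-0.6517) x2=(1.3720)
step 37: x0=(2.5409) x1=(-0.6520) x2=(1.3883)
step 38: x0=(2.5538) x1=(-0.6524) x2=(1.4058)
step 39: x0=(2.5654) x1=(-0.6528) x2=(1.4244)
step 40: x0=(2.5757) x1=(-0.6531) x2=(1.4442)
step 0 velocities: v0=(0.4800) v1=(-0.0600) v2=(0.4800)
step 0: KE=0.1507, PE=-0.1542, E=-0.0035
step 40 velocities: v0=(0.2771) v1=(-0.0095) v2=(0.5835)
step 40: KE=0.1366, PE=-0.1432, E=-0.0066

-0.0066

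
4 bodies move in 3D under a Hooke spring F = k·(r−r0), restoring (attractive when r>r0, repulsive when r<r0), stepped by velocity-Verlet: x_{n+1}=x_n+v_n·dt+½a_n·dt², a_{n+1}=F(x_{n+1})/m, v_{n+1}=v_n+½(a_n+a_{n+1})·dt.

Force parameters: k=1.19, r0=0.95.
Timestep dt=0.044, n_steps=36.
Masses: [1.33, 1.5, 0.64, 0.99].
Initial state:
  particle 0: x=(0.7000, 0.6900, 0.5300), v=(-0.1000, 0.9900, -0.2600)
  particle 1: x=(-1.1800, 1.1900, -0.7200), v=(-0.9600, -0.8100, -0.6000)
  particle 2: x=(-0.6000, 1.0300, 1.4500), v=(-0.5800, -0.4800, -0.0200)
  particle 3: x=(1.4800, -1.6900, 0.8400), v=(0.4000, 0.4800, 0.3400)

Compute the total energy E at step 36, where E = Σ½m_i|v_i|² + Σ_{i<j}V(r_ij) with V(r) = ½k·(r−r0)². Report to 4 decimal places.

step 0: x0=(0.7000, 0.6900, 0.5300) x1=(-1.1800, 1.1900, -0.7200) x2=(-0.6000, 1.0300, 1.4500) x3=(1.4800, -1.6900, 0.8400)
step 1: x0=(0.6946, 0.7327, 0.5184) x1=(-1.2195, 1.1523, -0.7439) x2=(-0.6224, 1.0052, 1.4454) x3=(1.4929, -1.6623, 0.8538)
step 2: x0=(0.6871, 0.7733, 0.5066) x1=(-1.2536, 1.1108, -0.7629) x2=(-0.6386, 0.9734, 1.4332) x3=(1.4961, -1.6214, 0.8653)
step 3: x0=(0.6776, 0.8119, 0.4945) x1=(-1.2820, 1.0656, -0.7767) x2=(-0.6485, 0.9348, 1.4136) x3=(1.4897, -1.5678, 0.8743)
step 4: x0=(0.6660, 0.8482, 0.4822) x1=(-1.3048, 1.0170, -0.7855) x2=(-0.6523, 0.8899, 1.3866) x3=(1.4735, -1.5019, 0.8806)
step 5: x0=(0.6523, 0.8822, 0.4696) x1=(-1.3220, 0.9651, -0.7892) x2=(-0.6501, 0.8391, 1.3524) x3=(1.4476, -1.4241, 0.8843)
step 6: x0=(0.6365, 0.9138, 0.4568) x1=(-1.3335, 0.9102, -0.7880) x2=(-0.6423, 0.7829, 1.3114) x3=(1.4124, -1.3351, 0.8851)
step 7: x0=(0.6186, 0.9430, 0.4437) x1=(-1.3394, 0.8525, -0.7817) x2=(-0.6290, 0.7220, 1.2638) x3=(1.3679, -1.2356, 0.8830)
step 8: x0=(0.5987, 0.9696, 0.4304) x1=(-1.3398, 0.7925, -0.7707) x2=(-0.6107, 0.6570, 1.2101) x3=(1.3146, -1.1264, 0.8780)
step 9: x0=(0.5769, 0.9938, 0.4167) x1=(-1.3348, 0.7303, -0.7551) x2=(-0.5879, 0.5885, 1.1507) x3=(1.2528, -1.0084, 0.8700)
step 10: x0=(0.5531, 1.0156, 0.4028) x1=(-1.3246, 0.6663, -0.7350) x2=(-0.5610, 0.5173, 1.0861) x3=(1.1832, -0.8826, 0.8591)
step 11: x0=(0.5274, 1.0349, 0.3885) x1=(-1.3094, 0.6007, -0.7107) x2=(-0.5307, 0.4440, 1.0168) x3=(1.1062, -0.7499, 0.8453)
step 12: x0=(0.4998, 1.0520, 0.3739) x1=(-1.2893, 0.5340, -0.6825) x2=(-0.4975, 0.3694, 0.9434) x3=(1.0226, -0.6114, 0.8286)
step 13: x0=(0.4705, 1.0668, 0.3589) x1=(-1.2648, 0.4664, -0.6506) x2=(-0.4620, 0.2941, 0.8664) x3=(0.9331, -0.4682, 0.8092)
step 14: x0=(0.4394, 1.0796, 0.3436) x1=(-1.2360, 0.3982, -0.6153) x2=(-0.4248, 0.2187, 0.7863) x3=(0.8384, -0.3214, 0.7871)
step 15: x0=(0.4066, 1.0904, 0.3279) x1=(-1.2033, 0.3298, -0.5769) x2=(-0.3866, 0.1438, 0.7038) x3=(0.7394, -0.1718, 0.7625)
step 16: x0=(0.3721, 1.0994, 0.3117) x1=(-1.1670, 0.2614, -0.5359) x2=(-0.3480, 0.0698, 0.6192) x3=(0.6369, -0.0205, 0.7357)
step 17: x0=(0.3361, 1.1068, 0.2951) x1=(-1.1275, 0.1933, -0.4924) x2=(-0.3096, -0.0029, 0.5329) x3=(0.5318, 0.1318, 0.7070)
step 18: x0=(0.2986, 1.1126, 0.2780) x1=(-1.0851, 0.1257, -0.4469) x2=(-0.2716, -0.0744, 0.4452) x3=(0.4247, 0.2845, 0.6767)
step 19: x0=(0.2596, 1.1171, 0.2604) x1=(-1.0403, 0.0590, -0.3997) x2=(-0.2341, -0.1447, 0.3566) x3=(0.3162, 0.4370, 0.6452)
step 20: x0=(0.2192, 1.1203, 0.2421) x1=(-0.9934, -0.0067, -0.3511) x2=(-0.1968, -0.2138, 0.2673) x3=(0.2064, 0.5890, 0.6129)
step 21: x0=(0.1777, 1.1223, 0.2231) x1=(-0.9448, -0.0713, -0.3014) x2=(-0.1592, -0.2813, 0.1778) x3=(0.0953, 0.7398, 0.5800)
step 22: x0=(0.1352, 1.1230, 0.2031) x1=(-0.8947, -0.1346, -0.2508) x2=(-0.1210, -0.3465, 0.0886) x3=(-0.0169, 0.8887, 0.5468)
step 23: x0=(0.0920, 1.1224, 0.1821) x1=(-0.8436, -0.1964, -0.1995) x2=(-0.0821, -0.4085, 0.0001) x3=(-0.1304, 1.0353, 0.5135)
step 24: x0=(0.0486, 1.1199, 0.1599) x1=(-0.7915, -0.2565, -0.1475) x2=(-0.0426, -0.4666, -0.0873) x3=(-0.2453, 1.1792, 0.4801)
step 25: x0=(0.0051, 1.1152, 0.1366) x1=(-0.7388, -0.3146, -0.0949) x2=(-0.0026, -0.5198, -0.1733) x3=(-0.3612, 1.3201, 0.4463)
step 26: x0=(-0.0384, 1.1079, 0.1125) x1=(-0.6857, -0.3707, -0.0418) x2=(0.0372, -0.5672, -0.2578) x3=(-0.4779, 1.4574, 0.4118)
step 27: x0=(-0.0820, 1.0980, 0.0878) x1=(-0.6322, -0.4243, 0.0119) x2=(0.0765, -0.6079, -0.3405) x3=(-0.5946, 1.5902, 0.3762)
step 28: x0=(-0.1256, 1.0855, 0.0625) x1=(-0.5785, -0.4753, 0.0660) x2=(0.1145, -0.6411, -0.4211) x3=(-0.7107, 1.7178, 0.3393)
step 29: x0=(-0.1693, 1.0703, 0.0368) x1=(-0.5248, -0.5233, 0.1204) x2=(0.1504, -0.6660, -0.4993) x3=(-0.8254, 1.8390, 0.3010)
step 30: x0=(-0.2131, 1.0526, 0.0108) x1=(-0.4711, -0.5681, 0.1750) x2=(0.1835, -0.6819, -0.5748) x3=(-0.9381, 1.9529, 0.2611)
step 31: x0=(-0.2570, 1.0326, -0.0155) x1=(-0.4177, -0.6094, 0.2294) x2=(0.2130, -0.6883, -0.6470) x3=(-1.0480, 2.0585, 0.2197)
step 32: x0=(-0.3010, 1.0104, -0.0421) x1=(-0.3646, -0.6470, 0.2836) x2=(0.2383, -0.6846, -0.7155) x3=(-1.1544, 2.1549, 0.1767)
step 33: x0=(-0.3451, 0.9861, -0.0689) x1=(-0.3122, -0.6805, 0.3371) x2=(0.2586, -0.6706, -0.7799) x3=(-1.2565, 2.2414, 0.1322)
step 34: x0=(-0.3892, 0.9599, -0.0958) x1=(-0.2606, -0.7099, 0.3897) x2=(0.2734, -0.6461, -0.8396) x3=(-1.3538, 2.3170, 0.0864)
step 35: x0=(-0.4334, 0.9321, -0.1229) x1=(-0.2100, -0.7347, 0.4410) x2=(0.2821, -0.6110, -0.8943) x3=(-1.4455, 2.3814, 0.0392)
step 36: x0=(-0.4777, 0.9028, -0.1500) x1=(-0.1607, -0.7548, 0.4909) x2=(0.2845, -0.5654, -0.9435) x3=(-1.5312, 2.4338, -0.0090)
step 0 velocities: v0=(-0.1000, 0.9900, -0.2600) v1=(-0.9600, -0.8100, -0.6000) v2=(-0.5800, -0.4800, -0.0200) v3=(0.4000, 0.4800, 0.3400)
step 0: KE=2.5886, PE=14.0229, E=16.6115
step 36 velocities: v0=(-1.0051, -0.6812, -0.6170) v1=(1.1035, -0.4023, 1.1119) v2=(-0.0236, 1.1532, -1.0532) v3=(-1.8704, 1.0516, -1.1062)
step 36: KE=6.8611, PE=9.7437, E=16.6047

16.6047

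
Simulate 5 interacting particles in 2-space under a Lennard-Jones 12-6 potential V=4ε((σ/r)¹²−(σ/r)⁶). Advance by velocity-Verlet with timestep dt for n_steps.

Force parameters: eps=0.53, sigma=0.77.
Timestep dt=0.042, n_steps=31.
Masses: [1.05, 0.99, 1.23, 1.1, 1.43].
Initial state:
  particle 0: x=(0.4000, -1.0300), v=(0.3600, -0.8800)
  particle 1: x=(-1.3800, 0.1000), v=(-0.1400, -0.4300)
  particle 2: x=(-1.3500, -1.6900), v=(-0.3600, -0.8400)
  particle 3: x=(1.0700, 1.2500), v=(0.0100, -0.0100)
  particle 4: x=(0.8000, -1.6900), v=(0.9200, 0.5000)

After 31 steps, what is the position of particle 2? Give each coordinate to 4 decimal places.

step 0: x0=(0.4000, -1.0300) x1=(-1.3800, 0.1000) x2=(-1.3500, -1.6900) x3=(1.0700, 1.2500) x4=(0.8000, -1.6900)
step 1: x0=(0.4082, -1.0556) x1=(-1.3859, 0.0819) x2=(-1.3651, -1.7252) x3=(1.0704, 1.2496) x4=(0.8437, -1.6773)
step 2: x0=(0.3956, -1.0516) x1=(-1.3917, 0.0637) x2=(-1.3801, -1.7604) x3=(1.0708, 1.2491) x4=(0.9026, -1.6864)
step 3: x0=(0.3776, -1.0409) x1=(-1.3975, 0.0454) x2=(-1.3951, -1.7955) x3=(1.0712, 1.2487) x4=(0.9654, -1.7004)
step 4: x0=(0.3604, -1.0311) x1=(-1.4033, 0.0271) x2=(-1.4101, -1.8305) x3=(1.0716, 1.2482) x4=(1.0276, -1.7137)
step 5: x0=(0.3451, -1.0233) x1=(-1.4090, 0.0086) x2=(-1.4250, -1.8655) x3=(1.0720, 1.2477) x4=(1.0883, -1.7255)
step 6: x0=(0.3314, -1.0172) x1=(-1.4148, -0.0099) x2=(-1.4398, -1.9004) x3=(1.0724, 1.2472) x4=(1.1478, -1.7361)
step 7: x0=(0.3191, -1.0123) x1=(-1.4204, -0.0284) x2=(-1.4546, -1.9352) x3=(1.0728, 1.2467) x4=(1.2062, -1.7458)
step 8: x0=(0.3078, -1.0083) x1=(-1.4261, -0.0471) x2=(-1.4694, -1.9700) x3=(1.0732, 1.2462) x4=(1.2638, -1.7548)
step 9: x0=(0.2973, -1.0048) x1=(-1.4317, -0.0658) x2=(-1.4842, -2.0047) x3=(1.0735, 1.2457) x4=(1.3209, -1.7634)
step 10: x0=(0.2872, -1.0018) x1=(-1.4373, -0.0846) x2=(-1.4990, -2.0394) x3=(1.0739, 1.2451) x4=(1.3775, -1.7717)
step 11: x0=(0.2776, -0.9991) x1=(-1.4428, -0.1034) x2=(-1.5137, -2.0741) x3=(1.0742, 1.2446) x4=(1.4338, -1.7798)
step 12: x0=(0.2682, -0.9966) x1=(-1.4483, -0.1223) x2=(-1.5284, -2.1087) x3=(1.0746, 1.2440) x4=(1.4898, -1.7876)
step 13: x0=(0.2591, -0.9943) x1=(-1.4537, -0.1413) x2=(-1.5431, -2.1432) x3=(1.0749, 1.2434) x4=(1.5456, -1.7954)
step 14: x0=(0.2501, -0.9920) x1=(-1.4591, -0.1603) x2=(-1.5577, -2.1777) x3=(1.0753, 1.2429) x4=(1.6013, -1.8030)
step 15: x0=(0.2411, -0.9898) x1=(-1.4645, -0.1794) x2=(-1.5724, -2.2122) x3=(1.0756, 1.2422) x4=(1.6569, -1.8106)
step 16: x0=(0.2323, -0.9877) x1=(-1.4698, -0.1985) x2=(-1.5870, -2.2466) x3=(1.0759, 1.2416) x4=(1.7124, -1.8182)
step 17: x0=(0.2235, -0.9856) x1=(-1.4750, -0.2177) x2=(-1.6016, -2.2810) x3=(1.0763, 1.2410) x4=(1.7678, -1.8256)
step 18: x0=(0.2147, -0.9835) x1=(-1.4802, -0.2369) x2=(-1.6162, -2.3154) x3=(1.0766, 1.2404) x4=(1.8232, -1.8331)
step 19: x0=(0.2059, -0.9815) x1=(-1.4853, -0.2562) x2=(-1.6308, -2.3498) x3=(1.0769, 1.2397) x4=(1.8785, -1.8405)
step 20: x0=(0.1970, -0.9794) x1=(-1.4904, -0.2755) x2=(-1.6454, -2.3841) x3=(1.0772, 1.2390) x4=(1.9338, -1.8480)
step 21: x0=(0.1882, -0.9773) x1=(-1.4954, -0.2949) x2=(-1.6599, -2.4184) x3=(1.0775, 1.2384) x4=(1.9890, -1.8554)
step 22: x0=(0.1793, -0.9752) x1=(-1.5004, -0.3143) x2=(-1.6745, -2.4526) x3=(1.0778, 1.2377) x4=(2.0443, -1.8628)
step 23: x0=(0.1703, -0.9731) x1=(-1.5052, -0.3338) x2=(-1.6890, -2.4869) x3=(1.0781, 1.2370) x4=(2.0995, -1.8701)
step 24: x0=(0.1613, -0.9710) x1=(-1.5100, -0.3533) x2=(-1.7036, -2.5211) x3=(1.0784, 1.2363) x4=(2.1547, -1.8775)
step 25: x0=(0.1523, -0.9688) x1=(-1.5148, -0.3729) x2=(-1.7181, -2.5553) x3=(1.0787, 1.2356) x4=(2.2099, -1.8849)
step 26: x0=(0.1432, -0.9667) x1=(-1.5194, -0.3926) x2=(-1.7326, -2.5895) x3=(1.0789, 1.2348) x4=(2.2650, -1.8923)
step 27: x0=(0.1340, -0.9644) x1=(-1.5240, -0.4122) x2=(-1.7472, -2.6236) x3=(1.0792, 1.2341) x4=(2.3202, -1.8996)
step 28: x0=(0.1247, -0.9622) x1=(-1.5284, -0.4319) x2=(-1.7617, -2.6578) x3=(1.0795, 1.2334) x4=(2.3754, -1.9070)
step 29: x0=(0.1154, -0.9600) x1=(-1.5328, -0.4517) x2=(-1.7762, -2.6919) x3=(1.0798, 1.2326) x4=(2.4305, -1.9143)
step 30: x0=(0.1060, -0.9577) x1=(-1.5371, -0.4715) x2=(-1.7907, -2.7260) x3=(1.0800, 1.2318) x4=(2.4857, -1.9217)
step 31: x0=(0.0965, -0.9553) x1=(-1.5412, -0.4914) x2=(-1.8052, -2.7601) x3=(1.0803, 1.2310) x4=(2.5408, -1.9290)

(-1.8052, -2.7601)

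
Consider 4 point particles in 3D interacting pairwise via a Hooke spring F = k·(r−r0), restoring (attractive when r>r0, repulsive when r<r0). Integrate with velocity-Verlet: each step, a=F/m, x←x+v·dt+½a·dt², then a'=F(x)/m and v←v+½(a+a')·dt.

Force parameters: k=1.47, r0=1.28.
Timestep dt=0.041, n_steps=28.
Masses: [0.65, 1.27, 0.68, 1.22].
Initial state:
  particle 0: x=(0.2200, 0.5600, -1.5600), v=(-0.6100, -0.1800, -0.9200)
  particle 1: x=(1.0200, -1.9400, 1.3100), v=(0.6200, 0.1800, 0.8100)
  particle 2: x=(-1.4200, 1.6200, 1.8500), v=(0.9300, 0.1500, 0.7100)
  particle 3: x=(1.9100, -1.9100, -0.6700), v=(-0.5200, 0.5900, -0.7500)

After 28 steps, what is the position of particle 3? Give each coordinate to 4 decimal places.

(-0.1032, 0.3280, -0.1731)

step 0: x0=(0.2200, 0.5600, -1.5600) x1=(1.0200, -1.9400, 1.3100) x2=(-1.4200, 1.6200, 1.8500) x3=(1.9100, -1.9100, -0.6700)
step 1: x0=(0.1958, 0.5480, -1.5887) x1=(1.0436, -1.9285, 1.3409) x2=(-1.3721, 1.6154, 1.8707) x3=(1.8847, -1.8816, -0.6985)
step 2: x0=(0.1735, 0.5270, -1.5990) x1=(1.0634, -1.9089, 1.3671) x2=(-1.3051, 1.5894, 1.8745) x3=(1.8517, -1.8450, -0.7224)
step 3: x0=(0.1534, 0.4973, -1.5909) x1=(1.0795, -1.8813, 1.3882) x2=(-1.2198, 1.5424, 1.8613) x3=(1.8111, -1.8003, -0.7414)
step 4: x0=(0.1358, 0.4591, -1.5645) x1=(1.0919, -1.8459, 1.4044) x2=(-1.1170, 1.4751, 1.8313) x3=(1.7634, -1.7480, -0.7556)
step 5: x0=(0.1208, 0.4131, -1.5204) x1=(1.1008, -1.8030, 1.4154) x2=(-0.9980, 1.3884, 1.7852) x3=(1.7089, -1.6884, -0.7649)
step 6: x0=(0.1088, 0.3595, -1.4592) x1=(1.1061, -1.7530, 1.4212) x2=(-0.8640, 1.2834, 1.7236) x3=(1.6481, -1.6221, -0.7693)
step 7: x0=(0.1000, 0.2991, -1.3819) x1=(1.1081, -1.6964, 1.4219) x2=(-0.7166, 1.1616, 1.6475) x3=(1.5816, -1.5496, -0.7689)
step 8: x0=(0.0944, 0.2324, -1.2896) x1=(1.1071, -1.6337, 1.4176) x2=(-0.5574, 1.0246, 1.5580) x3=(1.5100, -1.4715, -0.7637)
step 9: x0=(0.0921, 0.1602, -1.1838) x1=(1.1032, -1.5655, 1.4083) x2=(-0.3882, 0.8739, 1.4565) x3=(1.4340, -1.3887, -0.7539)
step 10: x0=(0.0932, 0.0832, -1.0659) x1=(1.0969, -1.4925, 1.3942) x2=(-0.2107, 0.7117, 1.3446) x3=(1.3542, -1.3019, -0.7397)
step 11: x0=(0.0975, 0.0021, -0.9376) x1=(1.0882, -1.4154, 1.3755) x2=(-0.0268, 0.5398, 1.2238) x3=(1.2714, -1.2118, -0.7213)
step 12: x0=(0.1049, -0.0823, -0.8007) x1=(1.0778, -1.3349, 1.3527) x2=(0.1617, 0.3605, 1.0959) x3=(1.1864, -1.1192, -0.6992)
step 13: x0=(0.1148, -0.1691, -0.6571) x1=(1.0658, -1.2519, 1.3259) x2=(0.3531, 0.1758, 0.9627) x3=(1.1000, -1.0250, -0.6738)
step 14: x0=(0.1267, -0.2577, -0.5083) x1=(1.0526, -1.1672, 1.2958) x2=(0.5460, -0.0121, 0.8261) x3=(1.0129, -0.9300, -0.6455)
step 15: x0=(0.1399, -0.3473, -0.3561) x1=(1.0386, -1.0814, 1.2628) x2=(0.7393, -0.2012, 0.6874) x3=(0.9258, -0.8348, -0.6150)
step 16: x0=(0.1531, -0.4373, -0.2016) x1=(1.0240, -0.9953, 1.2277) x2=(0.9326, -0.3901, 0.5481) x3=(0.8393, -0.7399, -0.5832)
step 17: x0=(0.1653, -0.5273, -0.0454) x1=(1.0089, -0.9091, 1.1912) x2=(1.1263, -0.5779, 0.4086) x3=(0.7536, -0.6455, -0.5508)
step 18: x0=(0.1759, -0.6173, 0.1125) x1=(0.9933, -0.8230, 1.1542) x2=(1.3213, -0.7651, 0.2688) x3=(0.6686, -0.5515, -0.5185)
step 19: x0=(0.1851, -0.7073, 0.2720) x1=(0.9772, -0.7368, 1.1168) x2=(1.5176, -0.9525, 0.1287) x3=(0.5841, -0.4574, -0.4865)
step 20: x0=(0.1937, -0.7978, 0.4323) x1=(0.9610, -0.6505, 1.0791) x2=(1.7140, -1.1400, -0.0118) x3=(0.5000, -0.3632, -0.4544)
step 21: x0=(0.2024, -0.8892, 0.5924) x1=(0.9451, -0.5640, 1.0409) x2=(1.9084, -1.3266, -0.1518) x3=(0.4166, -0.2692, -0.4220)
step 22: x0=(0.2122, -0.9817, 0.7512) x1=(0.9301, -0.4775, 1.0019) x2=(2.0981, -1.5108, -0.2901) x3=(0.3344, -0.1759, -0.3889)
step 23: x0=(0.2239, -1.0755, 0.9075) x1=(0.9162, -0.3913, 0.9617) x2=(2.2807, -1.6908, -0.4252) x3=(0.2539, -0.0839, -0.3551)
step 24: x0=(0.2387, -1.1706, 1.0603) x1=(0.9038, -0.3057, 0.9200) x2=(2.4536, -1.8646, -0.5555) x3=(0.1757, 0.0059, -0.3205)
step 25: x0=(0.2576, -1.2663, 1.2083) x1=(0.8929, -0.2214, 0.8764) x2=(2.6145, -2.0303, -0.6794) x3=(0.1003, 0.0928, -0.2849)
step 26: x0=(0.2815, -1.3619, 1.3500) x1=(0.8838, -0.1389, 0.8308) x2=(2.7613, -2.1858, -0.7951) x3=(0.0283, 0.1759, -0.2485)
step 27: x0=(0.3112, -1.4564, 1.4838) x1=(0.8766, -0.0591, 0.7832) x2=(2.8918, -2.3294, -0.9012) x3=(-0.0397, 0.2546, -0.2112)
step 28: x0=(0.3470, -1.5487, 1.6080) x1=(0.8715, 0.0174, 0.7338) x2=(3.0045, -2.4595, -0.9961) x3=(-0.1032, 0.3280, -0.1731)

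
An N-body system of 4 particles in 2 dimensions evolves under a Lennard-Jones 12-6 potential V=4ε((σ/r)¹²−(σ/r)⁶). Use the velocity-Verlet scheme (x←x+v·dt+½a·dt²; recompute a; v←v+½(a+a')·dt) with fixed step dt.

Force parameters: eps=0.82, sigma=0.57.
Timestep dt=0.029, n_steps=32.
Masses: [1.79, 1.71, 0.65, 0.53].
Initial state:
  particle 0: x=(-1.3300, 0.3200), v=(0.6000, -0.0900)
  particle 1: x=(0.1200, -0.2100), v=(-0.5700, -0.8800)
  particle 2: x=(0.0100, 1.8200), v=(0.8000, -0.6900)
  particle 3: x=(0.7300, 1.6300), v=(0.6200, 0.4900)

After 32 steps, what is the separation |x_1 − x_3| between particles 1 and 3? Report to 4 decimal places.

3.2992

step 0: x0=(-1.3300, 0.3200) x1=(0.1200, -0.2100) x2=(0.0100, 1.8200) x3=(0.7300, 1.6300)
step 1: x0=(-1.3126, 0.3174) x1=(0.1035, -0.2355) x2=(0.0352, 1.7995) x3=(0.7455, 1.6448)
step 2: x0=(-1.2952, 0.3148) x1=(0.0869, -0.2610) x2=(0.0646, 1.7780) x3=(0.7559, 1.6608)
step 3: x0=(-1.2777, 0.3122) x1=(0.0703, -0.2865) x2=(0.0984, 1.7558) x3=(0.7608, 1.6777)
step 4: x0=(-1.2603, 0.3095) x1=(0.0538, -0.3120) x2=(0.1355, 1.7331) x3=(0.7618, 1.6950)
step 5: x0=(-1.2428, 0.3069) x1=(0.0371, -0.3375) x2=(0.1697, 1.7107) x3=(0.7662, 1.7122)
step 6: x0=(-1.2252, 0.3042) x1=(0.0205, -0.3629) x2=(0.1869, 1.6882) x3=(0.7914, 1.7293)
step 7: x0=(-1.2077, 0.3016) x1=(0.0038, -0.3883) x2=(0.1929, 1.6649) x3=(0.8305, 1.7474)
step 8: x0=(-1.1901, 0.2989) x1=(-0.0128, -0.4137) x2=(0.1994, 1.6416) x3=(0.8688, 1.7654)
step 9: x0=(-1.1725, 0.2962) x1=(-0.0296, -0.4391) x2=(0.2099, 1.6191) x3=(0.9023, 1.7825)
step 10: x0=(-1.1549, 0.2935) x1=(-0.0463, -0.4645) x2=(0.2247, 1.5976) x3=(0.9305, 1.7984)
step 11: x0=(-1.1372, 0.2908) x1=(-0.0631, -0.4898) x2=(0.2436, 1.5773) x3=(0.9537, 1.8128)
step 12: x0=(-1.1195, 0.2881) x1=(-0.0799, -0.5152) x2=(0.2663, 1.5582) x3=(0.9721, 1.8257)
step 13: x0=(-1.1018, 0.2853) x1=(-0.0968, -0.5404) x2=(0.2927, 1.5405) x3=(0.9860, 1.8368)
step 14: x0=(-1.0840, 0.2825) x1=(-0.1136, -0.5657) x2=(0.3228, 1.5243) x3=(0.9955, 1.8460)
step 15: x0=(-1.0661, 0.2797) x1=(-0.1306, -0.5909) x2=(0.3565, 1.5099) x3=(1.0004, 1.8531)
step 16: x0=(-1.0483, 0.2768) x1=(-0.1476, -0.6161) x2=(0.3940, 1.4976) x3=(1.0007, 1.8577)
step 17: x0=(-1.0303, 0.2739) x1=(-0.1646, -0.6412) x2=(0.4353, 1.4874) x3=(0.9962, 1.8594)
step 18: x0=(-1.0124, 0.2710) x1=(-0.1816, -0.6663) x2=(0.4797, 1.4793) x3=(0.9880, 1.8587)
step 19: x0=(-0.9944, 0.2680) x1=(-0.1988, -0.6913) x2=(0.5232, 1.4706) x3=(0.9809, 1.8589)
step 20: x0=(-0.9763, 0.2649) x1=(-0.2159, -0.7162) x2=(0.5556, 1.4524) x3=(0.9874, 1.8705)
step 21: x0=(-0.9582, 0.2619) x1=(-0.2331, -0.7412) x2=(0.5779, 1.4245) x3=(1.0062, 1.8941)
step 22: x0=(-0.9400, 0.2587) x1=(-0.2503, -0.7660) x2=(0.5997, 1.3959) x3=(1.0257, 1.9184)
step 23: x0=(-0.9219, 0.2555) x1=(-0.2676, -0.7908) x2=(0.6238, 1.3702) x3=(1.0424, 1.9392)
step 24: x0=(-0.9036, 0.2522) x1=(-0.2849, -0.8155) x2=(0.6505, 1.3481) x3=(1.0558, 1.9556)
step 25: x0=(-0.8854, 0.2489) x1=(-0.3023, -0.8402) x2=(0.6796, 1.3296) x3=(1.0662, 1.9676)
step 26: x0=(-0.8670, 0.2455) x1=(-0.3197, -0.8648) x2=(0.7109, 1.3146) x3=(1.0741, 1.9753)
step 27: x0=(-0.8487, 0.2421) x1=(-0.3371, -0.8893) x2=(0.7440, 1.3030) x3=(1.0796, 1.9787)
step 28: x0=(-0.8303, 0.2386) x1=(-0.3546, -0.9137) x2=(0.7789, 1.2950) x3=(1.0829, 1.9778)
step 29: x0=(-0.8119, 0.2350) x1=(-0.3721, -0.9381) x2=(0.8154, 1.2906) x3=(1.0843, 1.9724)
step 30: x0=(-0.7935, 0.2314) x1=(-0.3896, -0.9625) x2=(0.8535, 1.2903) x3=(1.0837, 1.9621)
step 31: x0=(-0.7751, 0.2277) x1=(-0.4071, -0.9867) x2=(0.8930, 1.2941) x3=(1.0813, 1.9466)
step 32: x0=(-0.7566, 0.2240) x1=(-0.4246, -1.0109) x2=(0.9336, 1.3018) x3=(1.0776, 1.9264)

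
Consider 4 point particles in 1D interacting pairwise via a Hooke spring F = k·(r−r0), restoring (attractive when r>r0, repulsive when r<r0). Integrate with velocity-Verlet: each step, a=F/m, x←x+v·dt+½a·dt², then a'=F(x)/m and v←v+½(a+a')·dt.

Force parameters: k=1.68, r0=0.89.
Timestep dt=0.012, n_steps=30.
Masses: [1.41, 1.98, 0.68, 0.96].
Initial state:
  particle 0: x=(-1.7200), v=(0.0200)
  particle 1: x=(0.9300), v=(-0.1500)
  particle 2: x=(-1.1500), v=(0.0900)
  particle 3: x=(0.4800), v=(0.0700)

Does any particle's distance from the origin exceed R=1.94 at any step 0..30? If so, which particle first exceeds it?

no

step 0: x0=(-1.7200) x1=(0.9300) x2=(-1.1500) x3=(0.4800)
step 1: x0=(-1.7195) x1=(0.9280) x2=(-1.1485) x3=(0.4805)
step 2: x0=(-1.7186) x1=(0.9258) x2=(-1.1462) x3=(0.4804)
step 3: x0=(-1.7172) x1=(0.9232) x2=(-1.1432) x3=(0.4797)
step 4: x0=(-1.7153) x1=(0.9204) x2=(-1.1393) x3=(0.4783)
step 5: x0=(-1.7129) x1=(0.9172) x2=(-1.1346) x3=(0.4764)
step 6: x0=(-1.7101) x1=(0.9137) x2=(-1.1292) x3=(0.4738)
step 7: x0=(-1.7068) x1=(0.9100) x2=(-1.1230) x3=(0.4705)
step 8: x0=(-1.7030) x1=(0.9059) x2=(-1.1160) x3=(0.4667)
step 9: x0=(-1.6988) x1=(0.9015) x2=(-1.1083) x3=(0.4622)
step 10: x0=(-1.6941) x1=(0.8969) x2=(-1.0998) x3=(0.4572)
step 11: x0=(-1.6890) x1=(0.8920) x2=(-1.0906) x3=(0.4515)
step 12: x0=(-1.6834) x1=(0.8867) x2=(-1.0807) x3=(0.4453)
step 13: x0=(-1.6774) x1=(0.8812) x2=(-1.0700) x3=(0.4385)
step 14: x0=(-1.6709) x1=(0.8755) x2=(-1.0587) x3=(0.4311)
step 15: x0=(-1.6639) x1=(0.8694) x2=(-1.0466) x3=(0.4231)
step 16: x0=(-1.6566) x1=(0.8631) x2=(-1.0339) x3=(0.4145)
step 17: x0=(-1.6487) x1=(0.8565) x2=(-1.0206) x3=(0.4055)
step 18: x0=(-1.6405) x1=(0.8496) x2=(-1.0066) x3=(0.3958)
step 19: x0=(-1.6318) x1=(0.8425) x2=(-0.9920) x3=(0.3857)
step 20: x0=(-1.6227) x1=(0.8351) x2=(-0.9768) x3=(0.3750)
step 21: x0=(-1.6132) x1=(0.8275) x2=(-0.9610) x3=(0.3638)
step 22: x0=(-1.6033) x1=(0.8196) x2=(-0.9447) x3=(0.3522)
step 23: x0=(-1.5930) x1=(0.8115) x2=(-0.9278) x3=(0.3400)
step 24: x0=(-1.5822) x1=(0.8032) x2=(-0.9104) x3=(0.3274)
step 25: x0=(-1.5711) x1=(0.7946) x2=(-0.8925) x3=(0.3144)
step 26: x0=(-1.5596) x1=(0.7858) x2=(-0.8742) x3=(0.3009)
step 27: x0=(-1.5477) x1=(0.7767) x2=(-0.8553) x3=(0.2870)
step 28: x0=(-1.5354) x1=(0.7675) x2=(-0.8361) x3=(0.2727)
step 29: x0=(-1.5228) x1=(0.7580) x2=(-0.8165) x3=(0.2580)
step 30: x0=(-1.5098) x1=(0.7483) x2=(-0.7965) x3=(0.2429)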